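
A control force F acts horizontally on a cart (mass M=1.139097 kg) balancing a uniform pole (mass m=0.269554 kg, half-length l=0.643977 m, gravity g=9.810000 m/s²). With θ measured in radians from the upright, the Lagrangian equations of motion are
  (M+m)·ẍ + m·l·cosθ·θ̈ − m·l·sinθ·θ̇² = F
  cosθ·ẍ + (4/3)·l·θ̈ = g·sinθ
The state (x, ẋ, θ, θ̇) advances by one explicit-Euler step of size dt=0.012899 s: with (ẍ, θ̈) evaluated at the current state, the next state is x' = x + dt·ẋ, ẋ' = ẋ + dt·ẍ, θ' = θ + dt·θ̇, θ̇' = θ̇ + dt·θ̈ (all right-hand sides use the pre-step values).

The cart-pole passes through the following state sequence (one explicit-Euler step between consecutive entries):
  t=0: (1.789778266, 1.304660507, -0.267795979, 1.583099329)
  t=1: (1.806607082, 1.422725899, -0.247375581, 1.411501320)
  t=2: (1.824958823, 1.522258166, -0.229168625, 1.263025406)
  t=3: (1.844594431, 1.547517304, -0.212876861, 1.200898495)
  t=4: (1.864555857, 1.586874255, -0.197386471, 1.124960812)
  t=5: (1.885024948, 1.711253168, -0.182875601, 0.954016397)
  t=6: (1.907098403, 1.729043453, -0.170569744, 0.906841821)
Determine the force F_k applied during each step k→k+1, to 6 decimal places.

F_0 = 10.781643 N
F_1 = 9.016956 N
F_2 = 2.007154 N
F_3 = 3.352060 N
F_4 = 11.370239 N
F_5 = 1.347282 N

step 0→1:
  ẍ = (ẋ'−ẋ)/dt = (1.422725899−1.304660507)/0.012899 = 9.153066
  θ̈ = (θ̇'−θ̇)/dt = (1.411501320−1.583099329)/0.012899 = -13.303202
  sinθ=-0.264607, cosθ=0.964356
  F = (M+m)·ẍ + m·l·cosθ·θ̈ − m·l·sinθ·θ̇² = 12.893475 + -2.226947 − -0.115115 = 10.781643
step 1→2:
  ẍ = (ẋ'−ẋ)/dt = (1.522258166−1.422725899)/0.012899 = 7.716278
  θ̈ = (θ̇'−θ̇)/dt = (1.263025406−1.411501320)/0.012899 = -11.510653
  sinθ=-0.244860, cosθ=0.969558
  F = (M+m)·ẍ + m·l·cosθ·θ̈ − m·l·sinθ·θ̇² = 10.869542 + -1.937270 − -0.084683 = 9.016956
step 2→3:
  ẍ = (ẋ'−ẋ)/dt = (1.547517304−1.522258166)/0.012899 = 1.958225
  θ̈ = (θ̇'−θ̇)/dt = (1.200898495−1.263025406)/0.012899 = -4.816413
  sinθ=-0.227168, cosθ=0.973856
  F = (M+m)·ẍ + m·l·cosθ·θ̈ − m·l·sinθ·θ̇² = 2.758455 + -0.814206 − -0.062905 = 2.007154
step 3→4:
  ẍ = (ẋ'−ẋ)/dt = (1.586874255−1.547517304)/0.012899 = 3.051163
  θ̈ = (θ̇'−θ̇)/dt = (1.124960812−1.200898495)/0.012899 = -5.887098
  sinθ=-0.211273, cosθ=0.977427
  F = (M+m)·ẍ + m·l·cosθ·θ̈ − m·l·sinθ·θ̇² = 4.298024 + -0.998854 − -0.052890 = 3.352060
step 4→5:
  ẍ = (ẋ'−ẋ)/dt = (1.711253168−1.586874255)/0.012899 = 9.642524
  θ̈ = (θ̇'−θ̇)/dt = (0.954016397−1.124960812)/0.012899 = -13.252532
  sinθ=-0.196107, cosθ=0.980582
  F = (M+m)·ẍ + m·l·cosθ·θ̈ − m·l·sinθ·θ̇² = 13.582951 + -2.255792 − -0.043081 = 11.370239
step 5→6:
  ẍ = (ẋ'−ẋ)/dt = (1.729043453−1.711253168)/0.012899 = 1.379199
  θ̈ = (θ̇'−θ̇)/dt = (0.906841821−0.954016397)/0.012899 = -3.657227
  sinθ=-0.181858, cosθ=0.983325
  F = (M+m)·ẍ + m·l·cosθ·θ̈ − m·l·sinθ·θ̇² = 1.942810 + -0.624259 − -0.028732 = 1.347282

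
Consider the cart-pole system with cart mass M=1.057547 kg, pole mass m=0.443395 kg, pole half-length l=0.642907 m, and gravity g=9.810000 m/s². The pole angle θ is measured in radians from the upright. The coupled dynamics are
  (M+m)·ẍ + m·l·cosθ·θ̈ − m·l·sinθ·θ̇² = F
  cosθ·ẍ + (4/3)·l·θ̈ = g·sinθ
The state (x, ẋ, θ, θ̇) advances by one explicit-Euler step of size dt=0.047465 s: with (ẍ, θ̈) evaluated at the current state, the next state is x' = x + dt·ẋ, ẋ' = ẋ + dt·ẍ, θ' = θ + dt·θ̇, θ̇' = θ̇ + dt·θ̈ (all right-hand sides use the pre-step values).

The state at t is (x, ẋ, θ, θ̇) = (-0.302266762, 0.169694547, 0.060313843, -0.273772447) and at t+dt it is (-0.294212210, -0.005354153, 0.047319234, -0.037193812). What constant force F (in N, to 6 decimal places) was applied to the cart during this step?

F = -4.118449 N

ẍ = (ẋ'−ẋ)/dt = (-0.005354153−0.169694547)/0.047465 = -3.687953
θ̈ = (θ̇'−θ̇)/dt = (-0.037193812−-0.273772447)/0.047465 = 4.984275
sinθ=0.060277, cosθ=0.998182
F = (M+m)·ẍ + m·l·cosθ·θ̈ − m·l·sinθ·θ̇² = -5.535404 + 1.418243 − 0.001288 = -4.118449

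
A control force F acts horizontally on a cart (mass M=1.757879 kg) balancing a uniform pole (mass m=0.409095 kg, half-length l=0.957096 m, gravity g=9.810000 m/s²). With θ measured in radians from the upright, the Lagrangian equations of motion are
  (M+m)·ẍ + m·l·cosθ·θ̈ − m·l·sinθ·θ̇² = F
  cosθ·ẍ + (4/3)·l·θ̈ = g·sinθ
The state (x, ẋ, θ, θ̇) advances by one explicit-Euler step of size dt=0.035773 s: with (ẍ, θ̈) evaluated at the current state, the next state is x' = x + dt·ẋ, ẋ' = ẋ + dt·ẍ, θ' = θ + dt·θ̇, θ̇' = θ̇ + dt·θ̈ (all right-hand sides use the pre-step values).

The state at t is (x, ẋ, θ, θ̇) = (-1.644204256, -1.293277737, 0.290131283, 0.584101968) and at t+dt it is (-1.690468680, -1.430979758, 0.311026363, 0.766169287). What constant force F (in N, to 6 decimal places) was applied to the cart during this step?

F = -6.470129 N

ẍ = (ẋ'−ẋ)/dt = (-1.430979758−-1.293277737)/0.035773 = -3.849328
θ̈ = (θ̇'−θ̇)/dt = (0.766169287−0.584101968)/0.035773 = 5.089518
sinθ=0.286078, cosθ=0.958206
F = (M+m)·ẍ + m·l·cosθ·θ̈ − m·l·sinθ·θ̇² = -8.341394 + 1.909481 − 0.038216 = -6.470129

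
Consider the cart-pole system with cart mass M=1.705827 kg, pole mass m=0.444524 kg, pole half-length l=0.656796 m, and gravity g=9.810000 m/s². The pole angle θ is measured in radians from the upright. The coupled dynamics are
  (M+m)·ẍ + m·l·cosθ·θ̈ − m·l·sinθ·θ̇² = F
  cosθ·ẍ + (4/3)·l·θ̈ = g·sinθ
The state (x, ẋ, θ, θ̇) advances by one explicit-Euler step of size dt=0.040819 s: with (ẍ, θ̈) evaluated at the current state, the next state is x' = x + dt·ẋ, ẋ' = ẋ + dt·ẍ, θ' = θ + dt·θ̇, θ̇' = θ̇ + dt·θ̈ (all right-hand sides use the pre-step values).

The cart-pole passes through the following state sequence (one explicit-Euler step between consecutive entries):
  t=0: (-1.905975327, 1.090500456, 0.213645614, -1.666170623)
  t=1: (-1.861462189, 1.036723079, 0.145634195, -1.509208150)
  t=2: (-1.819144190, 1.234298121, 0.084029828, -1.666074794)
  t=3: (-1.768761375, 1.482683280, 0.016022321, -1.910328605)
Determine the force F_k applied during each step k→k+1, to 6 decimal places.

F_0 = -1.907687 N
F_1 = 9.201652 N
F_2 = 11.276064 N

step 0→1:
  ẍ = (ẋ'−ẋ)/dt = (1.036723079−1.090500456)/0.040819 = -1.317459
  θ̈ = (θ̇'−θ̇)/dt = (-1.509208150−-1.666170623)/0.040819 = 3.845329
  sinθ=0.212024, cosθ=0.977264
  F = (M+m)·ẍ + m·l·cosθ·θ̈ − m·l·sinθ·θ̇² = -2.833000 + 1.097163 − 0.171850 = -1.907687
step 1→2:
  ẍ = (ẋ'−ẋ)/dt = (1.234298121−1.036723079)/0.040819 = 4.840272
  θ̈ = (θ̇'−θ̇)/dt = (-1.666074794−-1.509208150)/0.040819 = -3.842981
  sinθ=0.145120, cosθ=0.989414
  F = (M+m)·ẍ + m·l·cosθ·θ̈ − m·l·sinθ·θ̇² = 10.408283 + -1.110125 − 0.096505 = 9.201652
step 2→3:
  ẍ = (ẋ'−ẋ)/dt = (1.482683280−1.234298121)/0.040819 = 6.085038
  θ̈ = (θ̇'−θ̇)/dt = (-1.910328605−-1.666074794)/0.040819 = -5.983826
  sinθ=0.083931, cosθ=0.996472
  F = (M+m)·ẍ + m·l·cosθ·θ̈ − m·l·sinθ·θ̇² = 13.084967 + -1.740883 − 0.068020 = 11.276064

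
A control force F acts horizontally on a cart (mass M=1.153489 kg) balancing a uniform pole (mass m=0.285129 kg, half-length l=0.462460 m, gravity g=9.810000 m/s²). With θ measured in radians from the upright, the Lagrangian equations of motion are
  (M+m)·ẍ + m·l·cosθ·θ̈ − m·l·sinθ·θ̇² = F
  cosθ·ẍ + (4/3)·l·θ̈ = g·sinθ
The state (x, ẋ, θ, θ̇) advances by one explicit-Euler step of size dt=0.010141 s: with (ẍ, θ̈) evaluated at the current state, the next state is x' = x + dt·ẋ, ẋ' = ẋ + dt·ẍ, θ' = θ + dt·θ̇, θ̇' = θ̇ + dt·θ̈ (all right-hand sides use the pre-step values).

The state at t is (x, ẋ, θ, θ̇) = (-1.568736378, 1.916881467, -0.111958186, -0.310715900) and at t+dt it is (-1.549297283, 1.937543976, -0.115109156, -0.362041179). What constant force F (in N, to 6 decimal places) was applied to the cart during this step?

F = 2.269447 N

ẍ = (ẋ'−ẋ)/dt = (1.937543976−1.916881467)/0.010141 = 2.037522
θ̈ = (θ̇'−θ̇)/dt = (-0.362041179−-0.310715900)/0.010141 = -5.061165
sinθ=-0.111724, cosθ=0.993739
F = (M+m)·ẍ + m·l·cosθ·θ̈ − m·l·sinθ·θ̇² = 2.931216 + -0.663191 − -0.001422 = 2.269447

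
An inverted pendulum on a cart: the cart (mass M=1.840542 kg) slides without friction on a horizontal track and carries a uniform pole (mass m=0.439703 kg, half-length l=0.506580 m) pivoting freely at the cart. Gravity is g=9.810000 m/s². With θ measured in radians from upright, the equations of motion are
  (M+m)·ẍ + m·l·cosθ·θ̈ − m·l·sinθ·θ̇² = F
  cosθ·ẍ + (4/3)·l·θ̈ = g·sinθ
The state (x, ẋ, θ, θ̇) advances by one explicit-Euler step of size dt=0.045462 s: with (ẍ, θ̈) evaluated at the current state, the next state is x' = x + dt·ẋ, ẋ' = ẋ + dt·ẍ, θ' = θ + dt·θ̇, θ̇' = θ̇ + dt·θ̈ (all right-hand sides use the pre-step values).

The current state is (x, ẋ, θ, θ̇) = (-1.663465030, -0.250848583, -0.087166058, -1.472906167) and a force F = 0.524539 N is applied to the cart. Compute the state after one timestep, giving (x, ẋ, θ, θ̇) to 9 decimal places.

sinθ=-0.087055720, cosθ=0.996203444
temp = (F + m·l·θ̇²·sinθ)/(M+m) = (0.524539 + -0.042068298)/2.280245 = 0.211587221
θ̈ = (g·sinθ − cosθ·temp)/(l·(4/3 − m·cos²θ/(M+m))) = -1.840636721
ẍ = temp − m·l·θ̈·cosθ/(M+m) = 0.390706394
Euler: x'=-1.663465030+0.045462·-0.250848583=-1.674869108, ẋ'=-0.250848583+0.045462·0.390706394=-0.233086289
       θ'=-0.087166058+0.045462·-1.472906167=-0.154127318, θ̇'=-1.472906167+0.045462·-1.840636721=-1.556585194

(-1.674869108, -0.233086289, -0.154127318, -1.556585194)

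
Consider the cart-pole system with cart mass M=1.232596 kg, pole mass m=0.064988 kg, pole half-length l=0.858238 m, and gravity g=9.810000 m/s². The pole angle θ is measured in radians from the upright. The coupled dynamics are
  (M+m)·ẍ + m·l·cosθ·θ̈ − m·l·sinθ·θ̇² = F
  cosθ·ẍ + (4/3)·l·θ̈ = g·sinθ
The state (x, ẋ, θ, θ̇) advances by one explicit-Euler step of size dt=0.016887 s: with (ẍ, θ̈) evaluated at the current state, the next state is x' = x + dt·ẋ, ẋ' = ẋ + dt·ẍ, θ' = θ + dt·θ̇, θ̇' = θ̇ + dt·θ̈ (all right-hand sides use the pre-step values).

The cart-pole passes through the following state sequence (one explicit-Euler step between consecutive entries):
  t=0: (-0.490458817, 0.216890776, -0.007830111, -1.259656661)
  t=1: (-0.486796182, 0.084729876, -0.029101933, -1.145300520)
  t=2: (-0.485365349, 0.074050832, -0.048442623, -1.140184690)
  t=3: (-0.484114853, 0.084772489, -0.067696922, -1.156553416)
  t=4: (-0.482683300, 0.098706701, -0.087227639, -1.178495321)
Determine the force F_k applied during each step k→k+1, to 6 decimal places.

F_0 = -9.776759 N
F_1 = -0.801551 N
F_2 = 0.773355 N
F_3 = 1.003436 N

step 0→1:
  ẍ = (ẋ'−ẋ)/dt = (0.084729876−0.216890776)/0.016887 = -7.826192
  θ̈ = (θ̇'−θ̇)/dt = (-1.145300520−-1.259656661)/0.016887 = 6.771845
  sinθ=-0.007830, cosθ=0.999969
  F = (M+m)·ẍ + m·l·cosθ·θ̈ − m·l·sinθ·θ̇² = -10.155141 + 0.377689 − -0.000693 = -9.776759
step 1→2:
  ẍ = (ẋ'−ẋ)/dt = (0.074050832−0.084729876)/0.016887 = -0.632383
  θ̈ = (θ̇'−θ̇)/dt = (-1.140184690−-1.145300520)/0.016887 = 0.302945
  sinθ=-0.029098, cosθ=0.999577
  F = (M+m)·ẍ + m·l·cosθ·θ̈ − m·l·sinθ·θ̇² = -0.820569 + 0.016890 − -0.002129 = -0.801551
step 2→3:
  ẍ = (ẋ'−ẋ)/dt = (0.084772489−0.074050832)/0.016887 = 0.634906
  θ̈ = (θ̇'−θ̇)/dt = (-1.156553416−-1.140184690)/0.016887 = -0.969309
  sinθ=-0.048424, cosθ=0.998827
  F = (M+m)·ẍ + m·l·cosθ·θ̈ − m·l·sinθ·θ̇² = 0.823844 + -0.054000 − -0.003511 = 0.773355
step 3→4:
  ẍ = (ẋ'−ẋ)/dt = (0.098706701−0.084772489)/0.016887 = 0.825144
  θ̈ = (θ̇'−θ̇)/dt = (-1.178495321−-1.156553416)/0.016887 = -1.299337
  sinθ=-0.067645, cosθ=0.997709
  F = (M+m)·ẍ + m·l·cosθ·θ̈ − m·l·sinθ·θ̇² = 1.070694 + -0.072305 − -0.005047 = 1.003436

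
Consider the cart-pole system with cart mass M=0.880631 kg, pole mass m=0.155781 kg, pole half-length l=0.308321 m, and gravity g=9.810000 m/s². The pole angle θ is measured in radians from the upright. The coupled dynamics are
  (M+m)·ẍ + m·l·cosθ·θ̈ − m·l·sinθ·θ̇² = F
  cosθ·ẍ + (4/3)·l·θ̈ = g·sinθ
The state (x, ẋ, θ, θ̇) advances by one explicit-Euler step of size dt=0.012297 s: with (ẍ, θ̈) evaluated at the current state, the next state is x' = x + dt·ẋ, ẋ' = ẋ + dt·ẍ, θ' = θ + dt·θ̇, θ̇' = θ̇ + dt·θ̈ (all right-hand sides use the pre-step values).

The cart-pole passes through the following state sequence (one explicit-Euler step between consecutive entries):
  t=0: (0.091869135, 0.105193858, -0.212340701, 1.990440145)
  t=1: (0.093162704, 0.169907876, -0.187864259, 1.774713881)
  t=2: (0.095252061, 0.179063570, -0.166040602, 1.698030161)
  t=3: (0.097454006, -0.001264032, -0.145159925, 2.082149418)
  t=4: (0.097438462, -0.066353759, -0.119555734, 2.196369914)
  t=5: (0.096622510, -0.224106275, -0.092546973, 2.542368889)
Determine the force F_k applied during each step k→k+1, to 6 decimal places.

step 0→1:
  ẍ = (ẋ'−ẋ)/dt = (0.169907876−0.105193858)/0.012297 = 5.262586
  θ̈ = (θ̇'−θ̇)/dt = (1.774713881−1.990440145)/0.012297 = -17.542999
  sinθ=-0.210749, cosθ=0.977540
  F = (M+m)·ẍ + m·l·cosθ·θ̈ − m·l·sinθ·θ̇² = 5.454207 + -0.823675 − -0.040103 = 4.670635
step 1→2:
  ẍ = (ẋ'−ẋ)/dt = (0.179063570−0.169907876)/0.012297 = 0.744547
  θ̈ = (θ̇'−θ̇)/dt = (1.698030161−1.774713881)/0.012297 = -6.235970
  sinθ=-0.186761, cosθ=0.982405
  F = (M+m)·ẍ + m·l·cosθ·θ̈ − m·l·sinθ·θ̇² = 0.771657 + -0.294247 − -0.028253 = 0.505663
step 2→3:
  ẍ = (ẋ'−ẋ)/dt = (-0.001264032−0.179063570)/0.012297 = -14.664357
  θ̈ = (θ̇'−θ̇)/dt = (2.082149418−1.698030161)/0.012297 = 31.236827
  sinθ=-0.165279, cosθ=0.986247
  F = (M+m)·ẍ + m·l·cosθ·θ̈ − m·l·sinθ·θ̇² = -15.198316 + 1.479688 − -0.022889 = -13.695739
step 3→4:
  ẍ = (ẋ'−ẋ)/dt = (-0.066353759−-0.001264032)/0.012297 = -5.293139
  θ̈ = (θ̇'−θ̇)/dt = (2.196369914−2.082149418)/0.012297 = 9.288485
  sinθ=-0.144651, cosθ=0.989483
  F = (M+m)·ẍ + m·l·cosθ·θ̈ − m·l·sinθ·θ̇² = -5.485872 + 0.441439 − -0.030120 = -5.014313
step 4→5:
  ẍ = (ẋ'−ẋ)/dt = (-0.224106275−-0.066353759)/0.012297 = -12.828537
  θ̈ = (θ̇'−θ̇)/dt = (2.542368889−2.196369914)/0.012297 = 28.136861
  sinθ=-0.119271, cosθ=0.992862
  F = (M+m)·ẍ + m·l·cosθ·θ̈ − m·l·sinθ·θ̇² = -13.295649 + 1.341782 − -0.027635 = -11.926232

F_0 = 4.670635 N
F_1 = 0.505663 N
F_2 = -13.695739 N
F_3 = -5.014313 N
F_4 = -11.926232 N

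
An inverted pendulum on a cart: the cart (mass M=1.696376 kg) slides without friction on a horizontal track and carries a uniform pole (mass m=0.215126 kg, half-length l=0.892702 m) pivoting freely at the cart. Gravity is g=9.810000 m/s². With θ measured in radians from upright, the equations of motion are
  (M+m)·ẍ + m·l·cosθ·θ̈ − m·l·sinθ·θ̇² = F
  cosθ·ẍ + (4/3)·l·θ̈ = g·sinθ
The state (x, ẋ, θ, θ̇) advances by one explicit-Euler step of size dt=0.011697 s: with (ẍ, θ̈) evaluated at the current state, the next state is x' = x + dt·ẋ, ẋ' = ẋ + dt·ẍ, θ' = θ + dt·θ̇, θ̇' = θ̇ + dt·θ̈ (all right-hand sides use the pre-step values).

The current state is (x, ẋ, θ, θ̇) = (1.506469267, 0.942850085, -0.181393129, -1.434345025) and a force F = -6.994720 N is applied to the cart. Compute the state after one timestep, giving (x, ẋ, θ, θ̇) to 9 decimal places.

(1.517497784, 0.897637900, -0.198170663, -1.414374806)

sinθ=-0.180400020, cosθ=0.983593327
temp = (F + m·l·θ̇²·sinθ)/(M+m) = (-6.994720 + -0.071275989)/1.911502 = -3.696567406
θ̈ = (g·sinθ − cosθ·temp)/(l·(4/3 − m·cos²θ/(M+m))) = 1.707294109
ẍ = temp − m·l·θ̈·cosθ/(M+m) = -3.865280414
Euler: x'=1.506469267+0.011697·0.942850085=1.517497784, ẋ'=0.942850085+0.011697·-3.865280414=0.897637900
       θ'=-0.181393129+0.011697·-1.434345025=-0.198170663, θ̇'=-1.434345025+0.011697·1.707294109=-1.414374806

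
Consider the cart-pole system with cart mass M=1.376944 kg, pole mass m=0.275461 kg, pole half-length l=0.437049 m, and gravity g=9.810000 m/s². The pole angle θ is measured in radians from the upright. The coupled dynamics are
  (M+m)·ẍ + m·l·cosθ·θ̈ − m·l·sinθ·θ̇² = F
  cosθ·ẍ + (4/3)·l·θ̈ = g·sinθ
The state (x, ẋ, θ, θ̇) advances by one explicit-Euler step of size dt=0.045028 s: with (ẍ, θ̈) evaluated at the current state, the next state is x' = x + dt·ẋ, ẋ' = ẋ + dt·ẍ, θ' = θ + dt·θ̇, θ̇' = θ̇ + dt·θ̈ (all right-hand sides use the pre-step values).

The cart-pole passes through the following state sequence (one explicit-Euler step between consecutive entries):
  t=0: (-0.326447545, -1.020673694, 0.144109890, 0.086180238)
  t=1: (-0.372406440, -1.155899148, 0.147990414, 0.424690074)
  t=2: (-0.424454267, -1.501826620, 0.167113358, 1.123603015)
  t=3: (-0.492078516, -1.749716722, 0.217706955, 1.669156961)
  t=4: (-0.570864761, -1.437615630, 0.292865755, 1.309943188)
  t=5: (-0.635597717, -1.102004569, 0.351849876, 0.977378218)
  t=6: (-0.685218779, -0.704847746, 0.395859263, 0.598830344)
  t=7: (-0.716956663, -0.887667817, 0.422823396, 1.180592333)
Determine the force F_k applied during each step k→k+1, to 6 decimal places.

step 0→1:
  ẍ = (ẋ'−ẋ)/dt = (-1.155899148−-1.020673694)/0.045028 = -3.003141
  θ̈ = (θ̇'−θ̇)/dt = (0.424690074−0.086180238)/0.045028 = 7.517763
  sinθ=0.143612, cosθ=0.989634
  F = (M+m)·ẍ + m·l·cosθ·θ̈ − m·l·sinθ·θ̇² = -4.962406 + 0.895681 − 0.000128 = -4.066853
step 1→2:
  ẍ = (ẋ'−ẋ)/dt = (-1.501826620−-1.155899148)/0.045028 = -7.682497
  θ̈ = (θ̇'−θ̇)/dt = (1.123603015−0.424690074)/0.045028 = 15.521741
  sinθ=0.147451, cosθ=0.989069
  F = (M+m)·ẍ + m·l·cosθ·θ̈ − m·l·sinθ·θ̇² = -12.694596 + 1.848236 − 0.003202 = -10.849562
step 2→3:
  ẍ = (ẋ'−ẋ)/dt = (-1.749716722−-1.501826620)/0.045028 = -5.505243
  θ̈ = (θ̇'−θ̇)/dt = (1.669156961−1.123603015)/0.045028 = 12.115882
  sinθ=0.166337, cosθ=0.986069
  F = (M+m)·ẍ + m·l·cosθ·θ̈ − m·l·sinθ·θ̇² = -9.096892 + 1.438310 − 0.025282 = -7.683863
step 3→4:
  ẍ = (ẋ'−ẋ)/dt = (-1.437615630−-1.749716722)/0.045028 = 6.931267
  θ̈ = (θ̇'−θ̇)/dt = (1.309943188−1.669156961)/0.045028 = -7.977564
  sinθ=0.215991, cosθ=0.976395
  F = (M+m)·ẍ + m·l·cosθ·θ̈ − m·l·sinθ·θ̇² = 11.453260 + -0.937748 − 0.072447 = 10.443065
step 4→5:
  ẍ = (ẋ'−ẋ)/dt = (-1.102004569−-1.437615630)/0.045028 = 7.453386
  θ̈ = (θ̇'−θ̇)/dt = (0.977378218−1.309943188)/0.045028 = -7.385737
  sinθ=0.288697, cosθ=0.957420
  F = (M+m)·ẍ + m·l·cosθ·θ̈ − m·l·sinθ·θ̇² = 12.316012 + -0.851308 − 0.059640 = 11.405064
step 5→6:
  ẍ = (ẋ'−ẋ)/dt = (-0.704847746−-1.102004569)/0.045028 = 8.820219
  θ̈ = (θ̇'−θ̇)/dt = (0.598830344−0.977378218)/0.045028 = -8.406944
  sinθ=0.344635, cosθ=0.938737
  F = (M+m)·ẍ + m·l·cosθ·θ̈ − m·l·sinθ·θ̇² = 14.574574 + -0.950106 − 0.039635 = 13.584833
step 6→7:
  ẍ = (ẋ'−ẋ)/dt = (-0.887667817−-0.704847746)/0.045028 = -4.060142
  θ̈ = (θ̇'−θ̇)/dt = (1.180592333−0.598830344)/0.045028 = 12.920005
  sinθ=0.385601, cosθ=0.922666
  F = (M+m)·ẍ + m·l·cosθ·θ̈ − m·l·sinθ·θ̇² = -6.708999 + 1.435150 − 0.016647 = -5.290496

F_0 = -4.066853 N
F_1 = -10.849562 N
F_2 = -7.683863 N
F_3 = 10.443065 N
F_4 = 11.405064 N
F_5 = 13.584833 N
F_6 = -5.290496 N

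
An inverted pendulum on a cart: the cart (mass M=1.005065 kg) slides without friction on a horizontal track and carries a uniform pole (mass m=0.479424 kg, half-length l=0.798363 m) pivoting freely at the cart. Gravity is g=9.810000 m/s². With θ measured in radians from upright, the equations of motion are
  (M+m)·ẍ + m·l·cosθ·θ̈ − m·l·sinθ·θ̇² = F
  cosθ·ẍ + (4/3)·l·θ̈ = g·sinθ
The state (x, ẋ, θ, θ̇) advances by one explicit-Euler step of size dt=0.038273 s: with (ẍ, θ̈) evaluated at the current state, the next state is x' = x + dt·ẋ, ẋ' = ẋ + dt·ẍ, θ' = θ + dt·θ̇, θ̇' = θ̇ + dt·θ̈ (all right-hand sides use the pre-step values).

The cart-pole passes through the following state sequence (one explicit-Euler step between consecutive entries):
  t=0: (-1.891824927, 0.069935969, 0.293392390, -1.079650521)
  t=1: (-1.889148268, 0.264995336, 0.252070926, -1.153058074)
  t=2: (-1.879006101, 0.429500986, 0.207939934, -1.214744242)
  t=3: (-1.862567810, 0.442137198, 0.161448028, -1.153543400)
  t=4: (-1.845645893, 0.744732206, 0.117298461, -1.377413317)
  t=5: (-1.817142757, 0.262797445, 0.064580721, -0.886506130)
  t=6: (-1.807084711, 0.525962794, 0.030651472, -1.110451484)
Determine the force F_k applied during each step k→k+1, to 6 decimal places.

step 0→1:
  ẍ = (ẋ'−ẋ)/dt = (0.264995336−0.069935969)/0.038273 = 5.096527
  θ̈ = (θ̇'−θ̇)/dt = (-1.153058074−-1.079650521)/0.038273 = -1.917998
  sinθ=0.289201, cosθ=0.957268
  F = (M+m)·ẍ + m·l·cosθ·θ̈ − m·l·sinθ·θ̇² = 7.565738 + -0.702752 − 0.129029 = 6.733957
step 1→2:
  ẍ = (ẋ'−ẋ)/dt = (0.429500986−0.264995336)/0.038273 = 4.298217
  θ̈ = (θ̇'−θ̇)/dt = (-1.214744242−-1.153058074)/0.038273 = -1.611741
  sinθ=0.249410, cosθ=0.968398
  F = (M+m)·ẍ + m·l·cosθ·θ̈ − m·l·sinθ·θ̇² = 6.380656 + -0.597406 − 0.126922 = 5.656328
step 2→3:
  ẍ = (ẋ'−ẋ)/dt = (0.442137198−0.429500986)/0.038273 = 0.330160
  θ̈ = (θ̇'−θ̇)/dt = (-1.153543400−-1.214744242)/0.038273 = 1.599060
  sinθ=0.206445, cosθ=0.978458
  F = (M+m)·ẍ + m·l·cosθ·θ̈ − m·l·sinθ·θ̇² = 0.490119 + 0.598863 − 0.116599 = 0.972383
step 3→4:
  ẍ = (ẋ'−ẋ)/dt = (0.744732206−0.442137198)/0.038273 = 7.906227
  θ̈ = (θ̇'−θ̇)/dt = (-1.377413317−-1.153543400)/0.038273 = -5.849291
  sinθ=0.160748, cosθ=0.986996
  F = (M+m)·ẍ + m·l·cosθ·θ̈ − m·l·sinθ·θ̇² = 11.736706 + -2.209727 − 0.081871 = 9.445108
step 4→5:
  ẍ = (ẋ'−ẋ)/dt = (0.262797445−0.744732206)/0.038273 = -12.592030
  θ̈ = (θ̇'−θ̇)/dt = (-0.886506130−-1.377413317)/0.038273 = 12.826462
  sinθ=0.117030, cosθ=0.993128
  F = (M+m)·ẍ + m·l·cosθ·θ̈ − m·l·sinθ·θ̇² = -18.692730 + 4.875649 − 0.084985 = -13.902066
step 5→6:
  ẍ = (ẋ'−ẋ)/dt = (0.525962794−0.262797445)/0.038273 = 6.876005
  θ̈ = (θ̇'−θ̇)/dt = (-1.110451484−-0.886506130)/0.038273 = -5.851262
  sinθ=0.064536, cosθ=0.997915
  F = (M+m)·ẍ + m·l·cosθ·θ̈ − m·l·sinθ·θ̇² = 10.207354 + -2.234928 − 0.019413 = 7.953014

F_0 = 6.733957 N
F_1 = 5.656328 N
F_2 = 0.972383 N
F_3 = 9.445108 N
F_4 = -13.902066 N
F_5 = 7.953014 N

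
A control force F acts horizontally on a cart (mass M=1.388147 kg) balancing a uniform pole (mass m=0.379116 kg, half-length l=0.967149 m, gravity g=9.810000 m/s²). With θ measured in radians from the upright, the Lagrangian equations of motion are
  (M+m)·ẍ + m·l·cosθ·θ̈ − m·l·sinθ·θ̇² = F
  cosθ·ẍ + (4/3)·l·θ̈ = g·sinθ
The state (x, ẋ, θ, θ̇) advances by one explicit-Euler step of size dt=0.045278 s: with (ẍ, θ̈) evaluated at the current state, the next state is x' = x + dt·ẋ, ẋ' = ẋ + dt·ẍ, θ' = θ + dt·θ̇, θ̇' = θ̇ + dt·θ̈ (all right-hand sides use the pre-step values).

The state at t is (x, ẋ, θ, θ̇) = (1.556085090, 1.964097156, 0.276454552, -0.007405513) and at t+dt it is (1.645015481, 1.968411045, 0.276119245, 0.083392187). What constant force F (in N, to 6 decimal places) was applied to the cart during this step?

ẍ = (ẋ'−ẋ)/dt = (1.968411045−1.964097156)/0.045278 = 0.095276
θ̈ = (θ̇'−θ̇)/dt = (0.083392187−-0.007405513)/0.045278 = 2.005338
sinθ=0.272947, cosθ=0.962029
F = (M+m)·ẍ + m·l·cosθ·θ̈ − m·l·sinθ·θ̇² = 0.168377 + 0.707361 − 0.000005 = 0.875733

F = 0.875733 N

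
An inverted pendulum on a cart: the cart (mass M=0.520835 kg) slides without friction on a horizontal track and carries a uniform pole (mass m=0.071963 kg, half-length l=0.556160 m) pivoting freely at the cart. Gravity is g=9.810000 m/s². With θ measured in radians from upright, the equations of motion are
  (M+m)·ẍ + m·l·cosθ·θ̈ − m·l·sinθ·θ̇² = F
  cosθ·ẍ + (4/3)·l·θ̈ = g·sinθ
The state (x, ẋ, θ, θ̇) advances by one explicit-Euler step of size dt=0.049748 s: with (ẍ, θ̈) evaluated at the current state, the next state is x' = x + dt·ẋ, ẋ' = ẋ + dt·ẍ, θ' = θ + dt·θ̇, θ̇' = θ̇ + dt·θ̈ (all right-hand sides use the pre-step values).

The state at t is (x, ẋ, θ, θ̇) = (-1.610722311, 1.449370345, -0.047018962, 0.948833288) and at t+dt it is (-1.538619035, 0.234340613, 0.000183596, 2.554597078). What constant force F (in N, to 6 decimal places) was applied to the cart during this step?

ẍ = (ẋ'−ẋ)/dt = (0.234340613−1.449370345)/0.049748 = -24.423690
θ̈ = (θ̇'−θ̇)/dt = (2.554597078−0.948833288)/0.049748 = 32.277957
sinθ=-0.047002, cosθ=0.998895
F = (M+m)·ẍ + m·l·cosθ·θ̈ − m·l·sinθ·θ̇² = -14.478315 + 1.290431 − -0.001694 = -13.186190

F = -13.186190 N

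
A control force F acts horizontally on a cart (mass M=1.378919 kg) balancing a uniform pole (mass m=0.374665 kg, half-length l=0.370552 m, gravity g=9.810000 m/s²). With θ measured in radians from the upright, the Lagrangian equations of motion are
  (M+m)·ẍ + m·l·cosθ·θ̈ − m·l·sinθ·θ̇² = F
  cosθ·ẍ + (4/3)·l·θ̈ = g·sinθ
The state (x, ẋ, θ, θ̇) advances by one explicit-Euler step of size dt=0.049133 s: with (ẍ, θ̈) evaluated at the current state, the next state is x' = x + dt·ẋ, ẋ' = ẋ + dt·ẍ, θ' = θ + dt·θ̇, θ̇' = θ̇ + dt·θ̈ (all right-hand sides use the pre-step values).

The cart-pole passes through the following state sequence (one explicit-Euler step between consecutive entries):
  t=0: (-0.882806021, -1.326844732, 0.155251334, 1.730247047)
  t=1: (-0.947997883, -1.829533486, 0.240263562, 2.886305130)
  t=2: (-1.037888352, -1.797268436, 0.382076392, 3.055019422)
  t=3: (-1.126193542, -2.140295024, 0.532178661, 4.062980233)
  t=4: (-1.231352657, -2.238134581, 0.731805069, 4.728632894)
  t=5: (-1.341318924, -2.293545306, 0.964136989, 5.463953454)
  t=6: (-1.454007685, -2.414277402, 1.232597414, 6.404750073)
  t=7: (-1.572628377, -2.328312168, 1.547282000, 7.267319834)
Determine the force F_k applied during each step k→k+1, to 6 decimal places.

F_0 = -14.778177 N
F_1 = 1.339373 N
F_2 = -10.083150 N
F_3 = -3.034066 N
F_4 = -2.506183 N
F_5 = -6.198603 N
F_6 = -1.495613 N

step 0→1:
  ẍ = (ẋ'−ẋ)/dt = (-1.829533486−-1.326844732)/0.049133 = -10.231184
  θ̈ = (θ̇'−θ̇)/dt = (2.886305130−1.730247047)/0.049133 = 23.529157
  sinθ=0.154628, cosθ=0.987973
  F = (M+m)·ẍ + m·l·cosθ·θ̈ − m·l·sinθ·θ̇² = -17.941240 + 3.227332 − 0.064268 = -14.778177
step 1→2:
  ẍ = (ẋ'−ẋ)/dt = (-1.797268436−-1.829533486)/0.049133 = 0.656688
  θ̈ = (θ̇'−θ̇)/dt = (3.055019422−2.886305130)/0.049133 = 3.433828
  sinθ=0.237959, cosθ=0.971275
  F = (M+m)·ẍ + m·l·cosθ·θ̈ − m·l·sinθ·θ̇² = 1.151558 + 0.463034 − 0.275219 = 1.339373
step 2→3:
  ẍ = (ẋ'−ẋ)/dt = (-2.140295024−-1.797268436)/0.049133 = -6.981593
  θ̈ = (θ̇'−θ̇)/dt = (4.062980233−3.055019422)/0.049133 = 20.514945
  sinθ=0.372848, cosθ=0.927892
  F = (M+m)·ẍ + m·l·cosθ·θ̈ − m·l·sinθ·θ̇² = -12.242809 + 2.642776 − 0.483117 = -10.083150
step 3→4:
  ẍ = (ẋ'−ẋ)/dt = (-2.238134581−-2.140295024)/0.049133 = -1.991321
  θ̈ = (θ̇'−θ̇)/dt = (4.728632894−4.062980233)/0.049133 = 13.547975
  sinθ=0.507412, cosθ=0.861704
  F = (M+m)·ẍ + m·l·cosθ·θ̈ − m·l·sinθ·θ̇² = -3.491948 + 1.620782 − 1.162900 = -3.034066
step 4→5:
  ẍ = (ẋ'−ẋ)/dt = (-2.293545306−-2.238134581)/0.049133 = -1.127770
  θ̈ = (θ̇'−θ̇)/dt = (5.463953454−4.728632894)/0.049133 = 14.965920
  sinθ=0.668214, cosθ=0.743969
  F = (M+m)·ẍ + m·l·cosθ·θ̈ − m·l·sinθ·θ̇² = -1.977639 + 1.545791 − 2.074335 = -2.506183
step 5→6:
  ẍ = (ẋ'−ẋ)/dt = (-2.414277402−-2.293545306)/0.049133 = -2.457251
  θ̈ = (θ̇'−θ̇)/dt = (6.404750073−5.463953454)/0.049133 = 19.147958
  sinθ=0.821557, cosθ=0.570126
  F = (M+m)·ẍ + m·l·cosθ·θ̈ − m·l·sinθ·θ̇² = -4.308995 + 1.515604 − 3.405211 = -6.198603
step 6→7:
  ẍ = (ẋ'−ẋ)/dt = (-2.328312168−-2.414277402)/0.049133 = 1.749643
  θ̈ = (θ̇'−θ̇)/dt = (7.267319834−6.404750073)/0.049133 = 17.555813
  sinθ=0.943354, cosθ=0.331789
  F = (M+m)·ẍ + m·l·cosθ·θ̈ − m·l·sinθ·θ̇² = 3.068147 + 0.808676 − 5.372436 = -1.495613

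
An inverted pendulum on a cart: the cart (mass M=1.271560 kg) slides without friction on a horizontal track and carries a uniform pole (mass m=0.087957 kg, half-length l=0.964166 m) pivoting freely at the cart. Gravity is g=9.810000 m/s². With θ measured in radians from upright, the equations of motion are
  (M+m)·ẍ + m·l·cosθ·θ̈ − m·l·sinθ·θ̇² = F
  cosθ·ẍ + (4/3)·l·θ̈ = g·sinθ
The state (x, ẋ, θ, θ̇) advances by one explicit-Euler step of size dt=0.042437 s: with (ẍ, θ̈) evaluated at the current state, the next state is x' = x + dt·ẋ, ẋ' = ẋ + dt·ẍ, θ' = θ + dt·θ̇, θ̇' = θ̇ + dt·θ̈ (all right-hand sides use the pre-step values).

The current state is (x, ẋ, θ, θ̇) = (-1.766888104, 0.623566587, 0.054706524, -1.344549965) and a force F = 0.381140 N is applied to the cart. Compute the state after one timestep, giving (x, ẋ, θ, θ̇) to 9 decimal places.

(-1.740425809, 0.635184618, -0.002352143, -1.335866788)

sinθ=0.054679240, cosθ=0.998503971
temp = (F + m·l·θ̇²·sinθ)/(M+m) = (0.381140 + 0.008382983)/1.359517 = 0.286515713
θ̈ = (g·sinθ − cosθ·temp)/(l·(4/3 − m·cos²θ/(M+m))) = 0.204613362
ẍ = temp − m·l·θ̈·cosθ/(M+m) = 0.273771255
Euler: x'=-1.766888104+0.042437·0.623566587=-1.740425809, ẋ'=0.623566587+0.042437·0.273771255=0.635184618
       θ'=0.054706524+0.042437·-1.344549965=-0.002352143, θ̇'=-1.344549965+0.042437·0.204613362=-1.335866788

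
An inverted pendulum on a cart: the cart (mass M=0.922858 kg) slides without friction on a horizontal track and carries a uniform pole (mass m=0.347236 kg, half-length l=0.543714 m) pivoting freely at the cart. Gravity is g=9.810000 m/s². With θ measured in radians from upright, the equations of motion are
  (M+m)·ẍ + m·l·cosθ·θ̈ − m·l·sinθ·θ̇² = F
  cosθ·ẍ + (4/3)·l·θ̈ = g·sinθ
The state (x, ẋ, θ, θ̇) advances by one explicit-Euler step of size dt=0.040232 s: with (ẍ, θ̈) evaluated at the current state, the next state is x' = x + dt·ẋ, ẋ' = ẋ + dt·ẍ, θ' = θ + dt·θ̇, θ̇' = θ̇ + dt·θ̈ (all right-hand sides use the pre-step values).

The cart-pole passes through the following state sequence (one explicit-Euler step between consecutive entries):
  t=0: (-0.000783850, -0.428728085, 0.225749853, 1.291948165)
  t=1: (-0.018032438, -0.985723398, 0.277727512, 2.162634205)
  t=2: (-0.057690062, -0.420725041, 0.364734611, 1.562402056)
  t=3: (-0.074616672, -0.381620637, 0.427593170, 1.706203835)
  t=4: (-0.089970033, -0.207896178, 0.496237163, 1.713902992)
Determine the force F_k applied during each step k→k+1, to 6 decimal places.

step 0→1:
  ẍ = (ẋ'−ẋ)/dt = (-0.985723398−-0.428728085)/0.040232 = -13.844584
  θ̈ = (θ̇'−θ̇)/dt = (2.162634205−1.291948165)/0.040232 = 21.641630
  sinθ=0.223837, cosθ=0.974627
  F = (M+m)·ẍ + m·l·cosθ·θ̈ − m·l·sinθ·θ̇² = -17.583923 + 3.982204 − 0.070537 = -13.672257
step 1→2:
  ẍ = (ẋ'−ẋ)/dt = (-0.420725041−-0.985723398)/0.040232 = 14.043507
  θ̈ = (θ̇'−θ̇)/dt = (1.562402056−2.162634205)/0.040232 = -14.919272
  sinθ=0.274171, cosθ=0.961681
  F = (M+m)·ẍ + m·l·cosθ·θ̈ − m·l·sinθ·θ̇² = 17.836573 + -2.708781 − 0.242093 = 14.885699
step 2→3:
  ẍ = (ẋ'−ẋ)/dt = (-0.381620637−-0.420725041)/0.040232 = 0.971973
  θ̈ = (θ̇'−θ̇)/dt = (1.706203835−1.562402056)/0.040232 = 3.574313
  sinθ=0.356701, cosθ=0.934218
  F = (M+m)·ẍ + m·l·cosθ·θ̈ − m·l·sinθ·θ̇² = 1.234497 + 0.630429 − 0.164394 = 1.700532
step 3→4:
  ẍ = (ẋ'−ẋ)/dt = (-0.207896178−-0.381620637)/0.040232 = 4.318067
  θ̈ = (θ̇'−θ̇)/dt = (1.713902992−1.706203835)/0.040232 = 0.191369
  sinθ=0.414682, cosθ=0.909966
  F = (M+m)·ẍ + m·l·cosθ·θ̈ − m·l·sinθ·θ̇² = 5.484351 + 0.032877 − 0.227915 = 5.289313

F_0 = -13.672257 N
F_1 = 14.885699 N
F_2 = 1.700532 N
F_3 = 5.289313 N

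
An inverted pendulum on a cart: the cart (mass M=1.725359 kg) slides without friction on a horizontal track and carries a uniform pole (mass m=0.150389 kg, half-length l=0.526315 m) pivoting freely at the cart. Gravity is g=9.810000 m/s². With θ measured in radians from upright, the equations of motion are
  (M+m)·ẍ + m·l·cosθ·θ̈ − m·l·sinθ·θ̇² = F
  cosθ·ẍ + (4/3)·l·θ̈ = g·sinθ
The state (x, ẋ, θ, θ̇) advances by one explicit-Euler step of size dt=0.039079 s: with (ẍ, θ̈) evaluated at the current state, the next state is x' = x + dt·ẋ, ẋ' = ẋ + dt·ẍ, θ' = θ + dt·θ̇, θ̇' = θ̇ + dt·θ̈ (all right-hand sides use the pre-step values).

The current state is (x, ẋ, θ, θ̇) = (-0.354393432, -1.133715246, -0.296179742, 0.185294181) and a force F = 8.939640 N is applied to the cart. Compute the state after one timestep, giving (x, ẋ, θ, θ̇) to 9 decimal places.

sinθ=-0.291868427, cosθ=0.956458479
temp = (F + m·l·θ̇²·sinθ)/(M+m) = (8.939640 + -0.000793181)/1.875748 = 4.765483860
θ̈ = (g·sinθ − cosθ·temp)/(l·(4/3 − m·cos²θ/(M+m))) = -11.190848983
ẍ = temp − m·l·θ̈·cosθ/(M+m) = 5.217148907
Euler: x'=-0.354393432+0.039079·-1.133715246=-0.398697890, ẋ'=-1.133715246+0.039079·5.217148907=-0.929834284
       θ'=-0.296179742+0.039079·0.185294181=-0.288938631, θ̇'=0.185294181+0.039079·-11.190848983=-0.252033006

(-0.398697890, -0.929834284, -0.288938631, -0.252033006)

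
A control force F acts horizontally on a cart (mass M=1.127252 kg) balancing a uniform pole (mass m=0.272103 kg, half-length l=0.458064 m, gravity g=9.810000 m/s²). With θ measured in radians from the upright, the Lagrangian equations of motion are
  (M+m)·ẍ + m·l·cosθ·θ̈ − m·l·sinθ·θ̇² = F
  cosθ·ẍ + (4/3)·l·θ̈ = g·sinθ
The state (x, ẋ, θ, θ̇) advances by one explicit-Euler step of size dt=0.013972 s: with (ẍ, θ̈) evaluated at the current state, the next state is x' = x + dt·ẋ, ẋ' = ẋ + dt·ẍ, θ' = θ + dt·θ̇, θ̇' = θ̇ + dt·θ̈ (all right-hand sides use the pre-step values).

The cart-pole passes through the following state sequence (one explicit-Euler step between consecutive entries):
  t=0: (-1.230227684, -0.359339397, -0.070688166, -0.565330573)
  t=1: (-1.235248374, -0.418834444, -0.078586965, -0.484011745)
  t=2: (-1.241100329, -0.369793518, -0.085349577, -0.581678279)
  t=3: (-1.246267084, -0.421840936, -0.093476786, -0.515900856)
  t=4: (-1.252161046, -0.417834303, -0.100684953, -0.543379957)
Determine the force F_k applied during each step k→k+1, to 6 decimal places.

step 0→1:
  ẍ = (ẋ'−ẋ)/dt = (-0.418834444−-0.359339397)/0.013972 = -4.258163
  θ̈ = (θ̇'−θ̇)/dt = (-0.484011745−-0.565330573)/0.013972 = 5.820128
  sinθ=-0.070629, cosθ=0.997503
  F = (M+m)·ẍ + m·l·cosθ·θ̈ − m·l·sinθ·θ̇² = -5.958681 + 0.723613 − -0.002814 = -5.232255
step 1→2:
  ẍ = (ẋ'−ẋ)/dt = (-0.369793518−-0.418834444)/0.013972 = 3.509943
  θ̈ = (θ̇'−θ̇)/dt = (-0.581678279−-0.484011745)/0.013972 = -6.990161
  sinθ=-0.078506, cosθ=0.996914
  F = (M+m)·ẍ + m·l·cosθ·θ̈ − m·l·sinθ·θ̇² = 4.911656 + -0.868569 − -0.002292 = 4.045380
step 2→3:
  ẍ = (ẋ'−ẋ)/dt = (-0.421840936−-0.369793518)/0.013972 = -3.725123
  θ̈ = (θ̇'−θ̇)/dt = (-0.515900856−-0.581678279)/0.013972 = 4.707803
  sinθ=-0.085246, cosθ=0.996360
  F = (M+m)·ẍ + m·l·cosθ·θ̈ − m·l·sinθ·θ̇² = -5.212769 + 0.584647 − -0.003595 = -4.624527
step 3→4:
  ẍ = (ẋ'−ẋ)/dt = (-0.417834303−-0.421840936)/0.013972 = 0.286762
  θ̈ = (θ̇'−θ̇)/dt = (-0.543379957−-0.515900856)/0.013972 = -1.966726
  sinθ=-0.093341, cosθ=0.995634
  F = (M+m)·ẍ + m·l·cosθ·θ̈ − m·l·sinθ·θ̇² = 0.401281 + -0.244064 − -0.003096 = 0.160314

F_0 = -5.232255 N
F_1 = 4.045380 N
F_2 = -4.624527 N
F_3 = 0.160314 N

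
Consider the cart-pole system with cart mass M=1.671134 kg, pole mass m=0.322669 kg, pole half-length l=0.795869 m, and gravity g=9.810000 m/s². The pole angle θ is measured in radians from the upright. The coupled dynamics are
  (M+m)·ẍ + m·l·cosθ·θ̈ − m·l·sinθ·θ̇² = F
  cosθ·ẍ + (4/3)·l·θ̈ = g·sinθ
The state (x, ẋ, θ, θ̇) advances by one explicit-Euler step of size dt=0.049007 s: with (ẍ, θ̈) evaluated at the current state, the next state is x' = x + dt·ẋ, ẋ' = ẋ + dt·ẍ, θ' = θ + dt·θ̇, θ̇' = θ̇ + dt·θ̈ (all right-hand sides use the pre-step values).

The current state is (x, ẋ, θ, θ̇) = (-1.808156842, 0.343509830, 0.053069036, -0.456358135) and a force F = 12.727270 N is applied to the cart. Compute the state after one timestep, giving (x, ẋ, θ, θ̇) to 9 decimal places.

(-1.791322456, 0.695982261, 0.030704293, -0.764016918)

sinθ=0.053044130, cosθ=0.998592169
temp = (F + m·l·θ̇²·sinθ)/(M+m) = (12.727270 + 0.002836924)/1.993803 = 6.384836879
θ̈ = (g·sinθ − cosθ·temp)/(l·(4/3 − m·cos²θ/(M+m))) = -6.277853839
ẍ = temp − m·l·θ̈·cosθ/(M+m) = 7.192287445
Euler: x'=-1.808156842+0.049007·0.343509830=-1.791322456, ẋ'=0.343509830+0.049007·7.192287445=0.695982261
       θ'=0.053069036+0.049007·-0.456358135=0.030704293, θ̇'=-0.456358135+0.049007·-6.277853839=-0.764016918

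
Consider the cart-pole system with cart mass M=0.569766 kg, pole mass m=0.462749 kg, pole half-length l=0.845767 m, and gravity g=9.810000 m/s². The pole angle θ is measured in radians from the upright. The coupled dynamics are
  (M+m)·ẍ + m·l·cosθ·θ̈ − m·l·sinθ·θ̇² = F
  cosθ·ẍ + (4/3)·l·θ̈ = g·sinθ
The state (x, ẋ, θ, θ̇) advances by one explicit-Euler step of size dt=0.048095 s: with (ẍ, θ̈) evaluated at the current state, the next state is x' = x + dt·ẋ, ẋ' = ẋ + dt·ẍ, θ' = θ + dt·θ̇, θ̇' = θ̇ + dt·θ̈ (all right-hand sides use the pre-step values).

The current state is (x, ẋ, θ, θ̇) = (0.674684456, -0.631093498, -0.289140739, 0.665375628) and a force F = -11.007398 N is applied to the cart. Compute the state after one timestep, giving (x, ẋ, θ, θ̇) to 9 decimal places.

(0.644332014, -1.313519030, -0.257139498, 1.126114557)

sinθ=-0.285128738, cosθ=0.958489229
temp = (F + m·l·θ̇²·sinθ)/(M+m) = (-11.007398 + -0.049405010)/1.032515 = -10.708612476
θ̈ = (g·sinθ − cosθ·temp)/(l·(4/3 − m·cos²θ/(M+m))) = 9.579767738
ẍ = temp − m·l·θ̈·cosθ/(M+m) = -14.189115952
Euler: x'=0.674684456+0.048095·-0.631093498=0.644332014, ẋ'=-0.631093498+0.048095·-14.189115952=-1.313519030
       θ'=-0.289140739+0.048095·0.665375628=-0.257139498, θ̇'=0.665375628+0.048095·9.579767738=1.126114557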